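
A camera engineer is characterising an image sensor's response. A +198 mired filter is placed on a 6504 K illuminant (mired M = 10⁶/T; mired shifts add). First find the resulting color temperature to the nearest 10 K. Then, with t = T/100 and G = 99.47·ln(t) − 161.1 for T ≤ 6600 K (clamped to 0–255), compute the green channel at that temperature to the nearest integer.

172

M_in = 10⁶/6504 = 153.75; M_out = 153.75 + (+198) = 351.75.
T_out = 10⁶/351.75 = 2842.9 K → 2840 K; t = 28.4.
G = 99.47·ln 28.4 − 161.1 = 99.47·3.3464 − 161.1 = 171.765.
Rounded: 172.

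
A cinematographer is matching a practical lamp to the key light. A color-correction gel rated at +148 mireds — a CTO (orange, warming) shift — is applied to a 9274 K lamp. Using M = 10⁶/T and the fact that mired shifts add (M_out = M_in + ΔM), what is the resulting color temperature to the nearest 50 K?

M_in = 10⁶/9274 = 107.83 mireds.
M_out = 107.83 + (+148) = 255.83 mireds.
T_out = 10⁶/255.83 = 3908.9 K → 3900 K.

3900 K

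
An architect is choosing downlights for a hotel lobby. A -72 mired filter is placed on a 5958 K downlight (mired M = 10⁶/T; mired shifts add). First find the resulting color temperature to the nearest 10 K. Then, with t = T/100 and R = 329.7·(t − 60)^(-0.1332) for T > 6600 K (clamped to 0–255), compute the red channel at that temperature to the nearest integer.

199

M_in = 10⁶/5958 = 167.84; M_out = 167.84 + (-72) = 95.84.
T_out = 10⁶/95.84 = 10433.9 K → 10430 K; t = 104.3.
R = 329.7·(104.3 − 60)^(-0.1332) = 329.7·44.3^(-0.1332) = 329.7·0.60353 = 198.984.
Rounded: 199.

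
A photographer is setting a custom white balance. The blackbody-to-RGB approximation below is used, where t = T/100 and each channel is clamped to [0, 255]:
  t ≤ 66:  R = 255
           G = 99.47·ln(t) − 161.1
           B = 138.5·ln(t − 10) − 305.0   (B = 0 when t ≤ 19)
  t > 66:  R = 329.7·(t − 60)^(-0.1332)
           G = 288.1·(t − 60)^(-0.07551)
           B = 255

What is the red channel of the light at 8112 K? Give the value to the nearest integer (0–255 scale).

220

t = 8112/100 = 81.12; the t > 66 branch applies.
R = 329.7·(81.12 − 60)^(-0.1332) = 329.7·21.12^(-0.1332) = 329.7·0.66612 = 219.619.
Rounded: 220.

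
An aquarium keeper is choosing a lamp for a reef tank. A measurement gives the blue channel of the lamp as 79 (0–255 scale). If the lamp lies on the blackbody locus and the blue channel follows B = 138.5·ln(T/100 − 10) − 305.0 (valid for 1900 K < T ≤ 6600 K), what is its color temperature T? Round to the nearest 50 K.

ln(t − 10) = (79 + 305.0) / 138.5 = 2.7726.
t − 10 = e^2.7726 = 16.000, so t = 26.000.
T = 100·t = 2600 K → 2600 K to the nearest 50 K.

2600 K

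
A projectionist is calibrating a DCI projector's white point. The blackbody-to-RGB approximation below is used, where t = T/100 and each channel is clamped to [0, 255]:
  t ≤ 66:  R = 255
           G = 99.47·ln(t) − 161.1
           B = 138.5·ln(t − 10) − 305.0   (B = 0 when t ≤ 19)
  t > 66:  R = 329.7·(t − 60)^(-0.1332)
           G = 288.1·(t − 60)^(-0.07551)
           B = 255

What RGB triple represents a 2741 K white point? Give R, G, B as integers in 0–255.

R=255, G=168, B=91

t = 2741/100 = 27.41; the t ≤ 66 branch applies.
R = 255 by definition for t ≤ 66.
G = 99.47·ln 27.41 − 161.1 = 99.47·3.3109 − 161.1 = 168.236.
B = 138.5·ln(27.41 − 10) − 305.0 = 138.5·ln 17.41 − 305.0 = 138.5·2.8570 − 305.0 = 90.701.
Rounded: (255, 168, 91).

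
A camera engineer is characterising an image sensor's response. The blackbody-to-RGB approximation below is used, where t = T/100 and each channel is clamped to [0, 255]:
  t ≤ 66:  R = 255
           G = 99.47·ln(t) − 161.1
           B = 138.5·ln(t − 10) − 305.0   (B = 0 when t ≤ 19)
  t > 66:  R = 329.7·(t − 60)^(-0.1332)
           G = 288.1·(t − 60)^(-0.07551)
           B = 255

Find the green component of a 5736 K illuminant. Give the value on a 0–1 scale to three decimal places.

t = 5736/100 = 57.36; the t ≤ 66 branch applies.
G = 99.47·ln 57.36 − 161.1 = 99.47·4.0493 − 161.1 = 241.689.
On a 0–1 scale: 241.689/255 = 0.9478 → 0.948.

0.948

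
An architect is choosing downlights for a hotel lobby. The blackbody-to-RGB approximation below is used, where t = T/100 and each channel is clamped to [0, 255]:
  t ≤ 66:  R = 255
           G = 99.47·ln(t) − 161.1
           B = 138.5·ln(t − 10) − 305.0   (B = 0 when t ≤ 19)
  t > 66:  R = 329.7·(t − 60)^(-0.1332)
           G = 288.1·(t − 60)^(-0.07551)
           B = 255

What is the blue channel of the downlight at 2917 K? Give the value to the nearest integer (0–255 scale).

104

t = 2917/100 = 29.17; the t ≤ 66 branch applies.
B = 138.5·ln(29.17 − 10) − 305.0 = 138.5·ln 19.17 − 305.0 = 138.5·2.9533 − 305.0 = 104.038.
Rounded: 104.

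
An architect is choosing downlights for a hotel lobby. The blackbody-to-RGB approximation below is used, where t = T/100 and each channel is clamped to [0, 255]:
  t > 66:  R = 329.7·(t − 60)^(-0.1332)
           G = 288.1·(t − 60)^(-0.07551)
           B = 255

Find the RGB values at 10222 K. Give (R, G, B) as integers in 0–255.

t = 10222/100 = 102.22; the t > 66 branch applies.
R = 329.7·(102.22 − 60)^(-0.1332) = 329.7·42.22^(-0.1332) = 329.7·0.60741 = 200.263.
G = 288.1·(102.22 − 60)^(-0.07551) = 288.1·42.22^(-0.07551) = 288.1·0.75380 = 217.170.
B = 255 by definition for t > 66.
Rounded: (200, 217, 255).

(200, 217, 255)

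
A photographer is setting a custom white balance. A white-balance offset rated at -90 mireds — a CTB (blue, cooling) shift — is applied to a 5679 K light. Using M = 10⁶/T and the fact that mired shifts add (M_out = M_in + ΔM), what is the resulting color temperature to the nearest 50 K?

11600 K

M_in = 10⁶/5679 = 176.09 mireds.
M_out = 176.09 + (-90) = 86.09 mireds.
T_out = 10⁶/86.09 = 11616.1 K → 11600 K.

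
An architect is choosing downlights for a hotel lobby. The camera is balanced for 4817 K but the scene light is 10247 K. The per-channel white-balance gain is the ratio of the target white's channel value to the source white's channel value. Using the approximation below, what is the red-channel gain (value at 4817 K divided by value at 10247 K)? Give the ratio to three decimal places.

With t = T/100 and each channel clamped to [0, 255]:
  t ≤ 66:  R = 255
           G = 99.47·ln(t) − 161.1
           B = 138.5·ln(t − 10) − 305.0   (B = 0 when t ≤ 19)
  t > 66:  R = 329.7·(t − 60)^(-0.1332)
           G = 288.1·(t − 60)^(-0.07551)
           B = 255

1.274

At 10247 K (t = 102.47):
  R = 329.7·(102.47 − 60)^(-0.1332) = 329.7·42.47^(-0.1332) = 329.7·0.60693 = 200.105.
At 4817 K (t = 48.17):
  R = 255 by definition for t ≤ 66.
Gain = 255.000 / 200.105 = 1.2743 → 1.274.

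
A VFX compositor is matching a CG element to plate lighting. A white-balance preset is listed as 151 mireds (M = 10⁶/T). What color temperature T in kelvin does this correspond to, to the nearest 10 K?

T = 10⁶ / 151 = 6622.52 K → 6620 K.

6620 K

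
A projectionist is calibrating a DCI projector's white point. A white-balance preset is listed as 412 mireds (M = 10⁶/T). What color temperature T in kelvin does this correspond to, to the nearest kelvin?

T = 10⁶ / 412 = 2427.18 K → 2427 K.

2427 K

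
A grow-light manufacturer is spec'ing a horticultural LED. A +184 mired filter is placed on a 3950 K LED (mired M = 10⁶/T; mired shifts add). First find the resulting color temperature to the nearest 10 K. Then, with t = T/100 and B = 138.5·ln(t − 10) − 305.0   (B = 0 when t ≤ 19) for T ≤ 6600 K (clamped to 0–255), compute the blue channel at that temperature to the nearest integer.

M_in = 10⁶/3950 = 253.16; M_out = 253.16 + (+184) = 437.16.
T_out = 10⁶/437.16 = 2287.5 K → 2290 K; t = 22.9.
B = 138.5·ln(22.9 − 10) − 305.0 = 138.5·ln 12.9 − 305.0 = 138.5·2.5572 − 305.0 = 49.176.
Rounded: 49.

49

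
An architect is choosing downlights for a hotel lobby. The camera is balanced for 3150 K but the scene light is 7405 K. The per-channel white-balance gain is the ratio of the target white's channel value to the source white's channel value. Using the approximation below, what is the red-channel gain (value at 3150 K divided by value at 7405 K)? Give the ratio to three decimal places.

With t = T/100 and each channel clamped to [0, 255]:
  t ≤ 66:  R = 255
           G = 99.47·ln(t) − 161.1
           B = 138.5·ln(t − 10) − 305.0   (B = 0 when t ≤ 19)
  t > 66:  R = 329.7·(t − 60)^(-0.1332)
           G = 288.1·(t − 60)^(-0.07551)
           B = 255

At 7405 K (t = 74.05):
  R = 329.7·(74.05 − 60)^(-0.1332) = 329.7·14.05^(-0.1332) = 329.7·0.70328 = 231.872.
At 3150 K (t = 31.5):
  R = 255 by definition for t ≤ 66.
Gain = 255.000 / 231.872 = 1.0997 → 1.100.

1.100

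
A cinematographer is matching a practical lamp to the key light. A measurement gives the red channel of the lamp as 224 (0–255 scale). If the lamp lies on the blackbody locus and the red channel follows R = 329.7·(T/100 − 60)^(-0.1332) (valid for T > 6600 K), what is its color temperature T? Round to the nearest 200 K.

(t − 60)^(-0.1332) = 224/329.7 = 0.67941.
t − 60 = 0.67941^(1/-0.1332) = 0.67941^(-7.508) = 18.209, so t = 78.209.
T = 100·t = 7821 K → 7800 K to the nearest 200 K.

7800 K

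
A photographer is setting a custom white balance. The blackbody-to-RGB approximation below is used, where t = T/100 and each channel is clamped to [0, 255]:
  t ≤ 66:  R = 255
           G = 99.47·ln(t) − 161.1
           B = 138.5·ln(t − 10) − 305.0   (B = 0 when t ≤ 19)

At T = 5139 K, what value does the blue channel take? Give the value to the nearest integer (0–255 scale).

211

t = 5139/100 = 51.39; the t ≤ 66 branch applies.
B = 138.5·ln(51.39 − 10) − 305.0 = 138.5·ln 41.39 − 305.0 = 138.5·3.7230 − 305.0 = 210.641.
Rounded: 211.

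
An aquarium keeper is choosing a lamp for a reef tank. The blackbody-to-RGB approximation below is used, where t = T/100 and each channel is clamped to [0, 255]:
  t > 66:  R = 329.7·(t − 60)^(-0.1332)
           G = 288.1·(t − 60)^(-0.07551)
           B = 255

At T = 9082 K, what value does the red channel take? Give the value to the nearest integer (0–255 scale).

209

t = 9082/100 = 90.82; the t > 66 branch applies.
R = 329.7·(90.82 − 60)^(-0.1332) = 329.7·30.82^(-0.1332) = 329.7·0.63341 = 208.837.
Rounded: 209.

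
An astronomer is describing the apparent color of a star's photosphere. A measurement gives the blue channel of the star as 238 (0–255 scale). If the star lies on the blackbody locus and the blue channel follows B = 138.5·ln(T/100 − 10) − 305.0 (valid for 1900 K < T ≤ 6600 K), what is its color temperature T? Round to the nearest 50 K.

6050 K

ln(t − 10) = (238 + 305.0) / 138.5 = 3.9206.
t − 10 = e^3.9206 = 50.430, so t = 60.430.
T = 100·t = 6043 K → 6050 K to the nearest 50 K.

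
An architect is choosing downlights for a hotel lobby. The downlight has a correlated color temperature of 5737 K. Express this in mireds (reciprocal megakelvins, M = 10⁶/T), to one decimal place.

M = 10⁶ / 5737 = 174.307 → 174.3 mireds.

174.3 mireds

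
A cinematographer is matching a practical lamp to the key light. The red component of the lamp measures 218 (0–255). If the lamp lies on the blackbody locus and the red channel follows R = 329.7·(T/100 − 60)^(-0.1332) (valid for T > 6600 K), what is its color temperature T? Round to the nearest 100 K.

8200 K

(t − 60)^(-0.1332) = 218/329.7 = 0.66121.
t − 60 = 0.66121^(1/-0.1332) = 0.66121^(-7.508) = 22.326, so t = 82.326.
T = 100·t = 8233 K → 8200 K to the nearest 100 K.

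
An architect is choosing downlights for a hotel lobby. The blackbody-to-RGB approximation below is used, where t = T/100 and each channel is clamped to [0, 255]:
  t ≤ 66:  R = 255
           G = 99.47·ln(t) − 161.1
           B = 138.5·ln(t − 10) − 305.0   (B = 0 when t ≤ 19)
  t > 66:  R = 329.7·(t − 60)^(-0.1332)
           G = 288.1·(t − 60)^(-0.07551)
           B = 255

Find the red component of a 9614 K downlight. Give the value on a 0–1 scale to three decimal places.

t = 9614/100 = 96.14; the t > 66 branch applies.
R = 329.7·(96.14 − 60)^(-0.1332) = 329.7·36.14^(-0.1332) = 329.7·0.62012 = 204.454.
On a 0–1 scale: 204.454/255 = 0.8018 → 0.802.

0.802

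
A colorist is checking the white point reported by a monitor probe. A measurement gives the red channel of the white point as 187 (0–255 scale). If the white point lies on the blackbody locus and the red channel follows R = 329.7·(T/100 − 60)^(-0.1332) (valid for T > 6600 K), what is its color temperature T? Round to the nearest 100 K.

13100 K

(t − 60)^(-0.1332) = 187/329.7 = 0.56718.
t − 60 = 0.56718^(1/-0.1332) = 0.56718^(-7.508) = 70.620, so t = 130.620.
T = 100·t = 13062 K → 13100 K to the nearest 100 K.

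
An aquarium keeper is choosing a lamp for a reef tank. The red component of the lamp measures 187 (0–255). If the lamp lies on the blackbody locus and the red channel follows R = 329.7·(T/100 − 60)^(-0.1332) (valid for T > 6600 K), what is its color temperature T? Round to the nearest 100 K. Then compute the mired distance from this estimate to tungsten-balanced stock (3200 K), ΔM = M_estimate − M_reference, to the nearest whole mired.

-236 mireds

(t − 60)^(-0.1332) = 187/329.7 = 0.56718.
t − 60 = 0.56718^(1/-0.1332) = 0.56718^(-7.508) = 70.620, so t = 130.620.
T = 100·t = 13062 K → 13100 K to the nearest 100 K.
M_estimate = 10⁶/13100 = 76.34; M_reference = 10⁶/3200 = 312.50.
ΔM = 76.34 − 312.50 = -236.16 → -236 mireds.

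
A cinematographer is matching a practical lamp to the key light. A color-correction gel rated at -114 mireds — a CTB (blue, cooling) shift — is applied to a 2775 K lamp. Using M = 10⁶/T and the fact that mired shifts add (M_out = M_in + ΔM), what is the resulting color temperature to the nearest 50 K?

4050 K

M_in = 10⁶/2775 = 360.36 mireds.
M_out = 360.36 + (-114) = 246.36 mireds.
T_out = 10⁶/246.36 = 4059.1 K → 4050 K.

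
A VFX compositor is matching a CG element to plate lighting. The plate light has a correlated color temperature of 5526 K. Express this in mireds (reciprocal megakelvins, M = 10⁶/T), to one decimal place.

181.0 mireds

M = 10⁶ / 5526 = 180.963 → 181.0 mireds.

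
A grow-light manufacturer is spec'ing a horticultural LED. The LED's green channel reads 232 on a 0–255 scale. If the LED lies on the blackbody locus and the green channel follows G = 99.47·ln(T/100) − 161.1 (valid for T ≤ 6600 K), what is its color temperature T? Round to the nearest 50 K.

ln t = (232 + 161.1) / 99.47 = 3.9519.
t = e^3.9519 = 52.036.
T = 100·t = 5204 K → 5200 K to the nearest 50 K.

5200 K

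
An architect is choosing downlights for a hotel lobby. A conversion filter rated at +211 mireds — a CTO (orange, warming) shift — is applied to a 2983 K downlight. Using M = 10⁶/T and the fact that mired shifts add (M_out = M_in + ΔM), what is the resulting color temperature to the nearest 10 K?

M_in = 10⁶/2983 = 335.23 mireds.
M_out = 335.23 + (+211) = 546.23 mireds.
T_out = 10⁶/546.23 = 1830.7 K → 1830 K.

1830 K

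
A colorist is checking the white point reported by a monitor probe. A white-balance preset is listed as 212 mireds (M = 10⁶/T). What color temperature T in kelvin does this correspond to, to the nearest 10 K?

T = 10⁶ / 212 = 4716.98 K → 4720 K.

4720 K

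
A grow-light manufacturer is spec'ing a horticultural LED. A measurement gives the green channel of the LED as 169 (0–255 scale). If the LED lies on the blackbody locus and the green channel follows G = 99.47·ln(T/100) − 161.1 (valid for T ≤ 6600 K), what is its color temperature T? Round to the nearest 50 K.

ln t = (169 + 161.1) / 99.47 = 3.3186.
t = e^3.3186 = 27.621.
T = 100·t = 2762 K → 2750 K to the nearest 50 K.

2750 K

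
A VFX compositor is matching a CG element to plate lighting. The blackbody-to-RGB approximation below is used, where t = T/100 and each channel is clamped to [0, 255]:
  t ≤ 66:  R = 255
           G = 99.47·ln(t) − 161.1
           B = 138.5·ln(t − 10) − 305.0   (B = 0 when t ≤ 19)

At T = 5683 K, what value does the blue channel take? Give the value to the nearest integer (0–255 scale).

t = 5683/100 = 56.83; the t ≤ 66 branch applies.
B = 138.5·ln(56.83 − 10) − 305.0 = 138.5·ln 46.83 − 305.0 = 138.5·3.8465 − 305.0 = 227.744.
Rounded: 228.

228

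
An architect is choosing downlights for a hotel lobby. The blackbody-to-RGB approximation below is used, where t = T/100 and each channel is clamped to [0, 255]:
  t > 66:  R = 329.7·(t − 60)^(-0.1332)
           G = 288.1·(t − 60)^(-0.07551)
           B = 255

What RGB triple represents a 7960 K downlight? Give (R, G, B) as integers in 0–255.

(222, 230, 255)

t = 7960/100 = 79.6; the t > 66 branch applies.
R = 329.7·(79.6 − 60)^(-0.1332) = 329.7·19.6^(-0.1332) = 329.7·0.67278 = 221.815.
G = 288.1·(79.6 − 60)^(-0.07551) = 288.1·19.6^(-0.07551) = 288.1·0.79877 = 230.126.
B = 255 by definition for t > 66.
Rounded: (222, 230, 255).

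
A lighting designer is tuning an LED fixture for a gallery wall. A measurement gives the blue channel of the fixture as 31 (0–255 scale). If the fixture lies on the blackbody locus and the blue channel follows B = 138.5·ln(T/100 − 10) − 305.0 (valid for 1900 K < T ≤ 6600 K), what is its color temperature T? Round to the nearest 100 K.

ln(t − 10) = (31 + 305.0) / 138.5 = 2.4260.
t − 10 = e^2.4260 = 11.313, so t = 21.313.
T = 100·t = 2131 K → 2100 K to the nearest 100 K.

2100 K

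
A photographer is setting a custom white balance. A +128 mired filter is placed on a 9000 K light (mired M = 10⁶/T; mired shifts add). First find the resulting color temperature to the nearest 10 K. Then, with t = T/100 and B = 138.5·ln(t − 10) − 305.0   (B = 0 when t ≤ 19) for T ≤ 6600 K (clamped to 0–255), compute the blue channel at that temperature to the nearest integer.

174

M_in = 10⁶/9000 = 111.11; M_out = 111.11 + (+128) = 239.11.
T_out = 10⁶/239.11 = 4182.2 K → 4180 K; t = 41.8.
B = 138.5·ln(41.8 − 10) − 305.0 = 138.5·ln 31.8 − 305.0 = 138.5·3.4595 − 305.0 = 174.136.
Rounded: 174.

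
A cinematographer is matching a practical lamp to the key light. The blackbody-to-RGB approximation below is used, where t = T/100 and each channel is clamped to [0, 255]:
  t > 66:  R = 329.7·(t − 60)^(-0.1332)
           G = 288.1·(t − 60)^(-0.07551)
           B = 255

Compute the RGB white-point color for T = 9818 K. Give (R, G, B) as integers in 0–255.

t = 9818/100 = 98.18; the t > 66 branch applies.
R = 329.7·(98.18 − 60)^(-0.1332) = 329.7·38.18^(-0.1332) = 329.7·0.61560 = 202.964.
G = 288.1·(98.18 − 60)^(-0.07551) = 288.1·38.18^(-0.07551) = 288.1·0.75955 = 218.826.
B = 255 by definition for t > 66.
Rounded: (203, 219, 255).

(203, 219, 255)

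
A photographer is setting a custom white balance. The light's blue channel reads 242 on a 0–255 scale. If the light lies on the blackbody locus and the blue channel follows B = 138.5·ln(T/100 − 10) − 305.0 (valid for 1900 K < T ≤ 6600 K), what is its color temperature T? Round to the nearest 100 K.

ln(t − 10) = (242 + 305.0) / 138.5 = 3.9495.
t − 10 = e^3.9495 = 51.907, so t = 61.907.
T = 100·t = 6191 K → 6200 K to the nearest 100 K.

6200 K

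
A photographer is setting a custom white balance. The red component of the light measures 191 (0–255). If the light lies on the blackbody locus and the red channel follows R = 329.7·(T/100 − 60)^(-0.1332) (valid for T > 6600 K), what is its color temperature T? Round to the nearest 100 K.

(t − 60)^(-0.1332) = 191/329.7 = 0.57931.
t − 60 = 0.57931^(1/-0.1332) = 0.57931^(-7.508) = 60.245, so t = 120.245.
T = 100·t = 12025 K → 12000 K to the nearest 100 K.

12000 K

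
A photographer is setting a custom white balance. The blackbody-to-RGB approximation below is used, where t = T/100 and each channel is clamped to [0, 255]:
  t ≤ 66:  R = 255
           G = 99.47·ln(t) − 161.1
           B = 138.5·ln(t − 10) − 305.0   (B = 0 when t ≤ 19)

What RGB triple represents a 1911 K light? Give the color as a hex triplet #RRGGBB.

#FF8401

t = 1911/100 = 19.11; the t ≤ 66 branch applies.
R = 255 by definition for t ≤ 66.
G = 99.47·ln 19.11 − 161.1 = 99.47·2.9502 − 161.1 = 132.358.
B = 138.5·ln(19.11 − 10) − 305.0 = 138.5·ln 9.11 − 305.0 = 138.5·2.2094 − 305.0 = 0.998.
Rounded: (255, 132, 1).
In hex: #FF8401.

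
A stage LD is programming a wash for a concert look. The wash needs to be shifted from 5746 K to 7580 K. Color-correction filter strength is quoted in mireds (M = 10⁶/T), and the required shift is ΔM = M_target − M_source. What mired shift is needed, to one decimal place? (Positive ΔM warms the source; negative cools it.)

M_source = 10⁶/5746 = 174.034; M_target = 10⁶/7580 = 131.926.
ΔM = 131.926 − 174.034 = -42.108 → -42.1 mireds, a cooling shift.

-42.1 mireds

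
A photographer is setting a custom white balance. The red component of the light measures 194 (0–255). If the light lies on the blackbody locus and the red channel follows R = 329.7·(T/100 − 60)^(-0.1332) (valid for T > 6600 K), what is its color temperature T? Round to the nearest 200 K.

(t − 60)^(-0.1332) = 194/329.7 = 0.58841.
t − 60 = 0.58841^(1/-0.1332) = 0.58841^(-7.508) = 53.593, so t = 113.593.
T = 100·t = 11359 K → 11400 K to the nearest 200 K.

11400 K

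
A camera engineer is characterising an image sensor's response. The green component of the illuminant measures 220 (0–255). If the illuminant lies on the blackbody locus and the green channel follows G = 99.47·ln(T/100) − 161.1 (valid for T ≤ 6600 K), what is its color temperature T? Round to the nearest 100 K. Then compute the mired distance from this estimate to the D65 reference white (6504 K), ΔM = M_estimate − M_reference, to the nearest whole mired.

+64 mireds

ln t = (220 + 161.1) / 99.47 = 3.8313.
t = e^3.8313 = 46.123.
T = 100·t = 4612 K → 4600 K to the nearest 100 K.
M_estimate = 10⁶/4600 = 217.39; M_reference = 10⁶/6504 = 153.75.
ΔM = 217.39 − 153.75 = 63.64 → +64 mireds.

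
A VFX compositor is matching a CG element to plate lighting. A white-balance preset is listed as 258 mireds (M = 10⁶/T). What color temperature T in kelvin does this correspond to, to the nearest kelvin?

T = 10⁶ / 258 = 3875.97 K → 3876 K.

3876 K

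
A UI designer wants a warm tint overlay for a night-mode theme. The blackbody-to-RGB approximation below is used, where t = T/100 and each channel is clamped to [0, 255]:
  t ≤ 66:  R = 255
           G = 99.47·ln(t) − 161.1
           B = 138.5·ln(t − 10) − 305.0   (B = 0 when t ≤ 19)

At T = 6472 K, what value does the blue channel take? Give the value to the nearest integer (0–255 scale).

t = 6472/100 = 64.72; the t ≤ 66 branch applies.
B = 138.5·ln(64.72 − 10) − 305.0 = 138.5·ln 54.72 − 305.0 = 138.5·4.0022 − 305.0 = 249.309.
Rounded: 249.

249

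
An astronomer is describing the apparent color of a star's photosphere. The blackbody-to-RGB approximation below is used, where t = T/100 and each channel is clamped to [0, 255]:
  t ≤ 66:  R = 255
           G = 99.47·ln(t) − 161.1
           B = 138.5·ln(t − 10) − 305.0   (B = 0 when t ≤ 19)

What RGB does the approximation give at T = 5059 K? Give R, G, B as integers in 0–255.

R=255, G=229, B=208

t = 5059/100 = 50.59; the t ≤ 66 branch applies.
R = 255 by definition for t ≤ 66.
G = 99.47·ln 50.59 − 161.1 = 99.47·3.9238 − 161.1 = 229.196.
B = 138.5·ln(50.59 − 10) − 305.0 = 138.5·ln 40.59 − 305.0 = 138.5·3.7035 − 305.0 = 207.938.
Rounded: (255, 229, 208).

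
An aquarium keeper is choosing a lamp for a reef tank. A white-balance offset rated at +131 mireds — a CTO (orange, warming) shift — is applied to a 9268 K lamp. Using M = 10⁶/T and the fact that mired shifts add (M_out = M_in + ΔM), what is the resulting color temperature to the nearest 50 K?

4200 K

M_in = 10⁶/9268 = 107.90 mireds.
M_out = 107.90 + (+131) = 238.90 mireds.
T_out = 10⁶/238.90 = 4185.9 K → 4200 K.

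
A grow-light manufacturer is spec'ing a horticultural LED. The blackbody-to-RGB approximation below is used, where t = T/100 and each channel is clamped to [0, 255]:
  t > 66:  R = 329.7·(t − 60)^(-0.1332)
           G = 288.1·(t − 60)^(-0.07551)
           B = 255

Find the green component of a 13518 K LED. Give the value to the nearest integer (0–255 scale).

t = 13518/100 = 135.18; the t > 66 branch applies.
G = 288.1·(135.18 − 60)^(-0.07551) = 288.1·75.18^(-0.07551) = 288.1·0.72166 = 207.912.
Rounded: 208.

208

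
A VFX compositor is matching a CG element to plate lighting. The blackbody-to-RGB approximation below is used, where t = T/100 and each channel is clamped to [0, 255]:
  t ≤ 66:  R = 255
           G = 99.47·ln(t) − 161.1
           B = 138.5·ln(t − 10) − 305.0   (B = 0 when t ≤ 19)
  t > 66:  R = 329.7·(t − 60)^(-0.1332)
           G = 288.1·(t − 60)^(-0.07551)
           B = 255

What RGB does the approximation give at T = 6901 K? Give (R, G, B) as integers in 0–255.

t = 6901/100 = 69.01; the t > 66 branch applies.
R = 329.7·(69.01 − 60)^(-0.1332) = 329.7·9.01^(-0.1332) = 329.7·0.74616 = 246.008.
G = 288.1·(69.01 − 60)^(-0.07551) = 288.1·9.01^(-0.07551) = 288.1·0.84705 = 244.035.
B = 255 by definition for t > 66.
Rounded: (246, 244, 255).

(246, 244, 255)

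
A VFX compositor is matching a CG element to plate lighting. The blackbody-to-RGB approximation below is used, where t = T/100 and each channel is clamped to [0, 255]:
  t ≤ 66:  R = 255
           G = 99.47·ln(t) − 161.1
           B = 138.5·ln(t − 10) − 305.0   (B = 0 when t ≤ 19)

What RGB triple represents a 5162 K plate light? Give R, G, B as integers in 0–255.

t = 5162/100 = 51.62; the t ≤ 66 branch applies.
R = 255 by definition for t ≤ 66.
G = 99.47·ln 51.62 − 161.1 = 99.47·3.9439 − 161.1 = 231.201.
B = 138.5·ln(51.62 − 10) − 305.0 = 138.5·ln 41.62 − 305.0 = 138.5·3.7286 − 305.0 = 211.408.
Rounded: (255, 231, 211).

R=255, G=231, B=211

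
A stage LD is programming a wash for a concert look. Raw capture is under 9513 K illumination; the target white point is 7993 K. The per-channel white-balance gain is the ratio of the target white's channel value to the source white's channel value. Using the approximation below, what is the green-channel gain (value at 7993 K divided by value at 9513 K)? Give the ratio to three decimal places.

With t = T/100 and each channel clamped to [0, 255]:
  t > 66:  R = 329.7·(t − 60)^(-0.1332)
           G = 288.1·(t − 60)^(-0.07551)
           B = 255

1.044

At 9513 K (t = 95.13):
  G = 288.1·(95.13 − 60)^(-0.07551) = 288.1·35.13^(-0.07551) = 288.1·0.76434 = 220.206.
At 7993 K (t = 79.93):
  G = 288.1·(79.93 − 60)^(-0.07551) = 288.1·19.93^(-0.07551) = 288.1·0.79776 = 229.836.
Gain = 229.836 / 220.206 = 1.0437 → 1.044.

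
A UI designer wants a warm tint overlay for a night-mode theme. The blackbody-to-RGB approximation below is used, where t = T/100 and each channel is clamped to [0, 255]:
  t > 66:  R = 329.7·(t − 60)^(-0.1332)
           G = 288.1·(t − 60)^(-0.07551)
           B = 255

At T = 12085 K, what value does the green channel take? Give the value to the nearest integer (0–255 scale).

211

t = 12085/100 = 120.85; the t > 66 branch applies.
G = 288.1·(120.85 − 60)^(-0.07551) = 288.1·60.85^(-0.07551) = 288.1·0.73328 = 211.258.
Rounded: 211.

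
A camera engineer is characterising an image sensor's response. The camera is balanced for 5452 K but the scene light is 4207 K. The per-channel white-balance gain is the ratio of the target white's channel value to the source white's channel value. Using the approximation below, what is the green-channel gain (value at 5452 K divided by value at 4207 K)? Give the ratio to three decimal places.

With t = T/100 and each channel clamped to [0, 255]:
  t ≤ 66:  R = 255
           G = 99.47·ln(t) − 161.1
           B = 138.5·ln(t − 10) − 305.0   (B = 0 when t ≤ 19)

1.122

At 4207 K (t = 42.07):
  G = 99.47·ln 42.07 − 161.1 = 99.47·3.7393 − 161.1 = 210.852.
At 5452 K (t = 54.52):
  G = 99.47·ln 54.52 − 161.1 = 99.47·3.9986 − 161.1 = 236.638.
Gain = 236.638 / 210.852 = 1.1223 → 1.122.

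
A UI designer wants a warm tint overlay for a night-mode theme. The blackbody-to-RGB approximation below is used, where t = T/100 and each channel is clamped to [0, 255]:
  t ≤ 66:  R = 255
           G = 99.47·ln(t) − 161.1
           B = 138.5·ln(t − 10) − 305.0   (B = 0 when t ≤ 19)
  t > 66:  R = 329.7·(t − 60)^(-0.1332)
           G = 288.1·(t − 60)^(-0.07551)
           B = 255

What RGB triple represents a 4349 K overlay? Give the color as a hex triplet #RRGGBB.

t = 4349/100 = 43.49; the t ≤ 66 branch applies.
R = 255 by definition for t ≤ 66.
G = 99.47·ln 43.49 − 161.1 = 99.47·3.7725 − 161.1 = 214.154.
B = 138.5·ln(43.49 − 10) − 305.0 = 138.5·ln 33.49 − 305.0 = 138.5·3.5112 − 305.0 = 181.308.
Rounded: (255, 214, 181).
In hex: #FFD6B5.

#FFD6B5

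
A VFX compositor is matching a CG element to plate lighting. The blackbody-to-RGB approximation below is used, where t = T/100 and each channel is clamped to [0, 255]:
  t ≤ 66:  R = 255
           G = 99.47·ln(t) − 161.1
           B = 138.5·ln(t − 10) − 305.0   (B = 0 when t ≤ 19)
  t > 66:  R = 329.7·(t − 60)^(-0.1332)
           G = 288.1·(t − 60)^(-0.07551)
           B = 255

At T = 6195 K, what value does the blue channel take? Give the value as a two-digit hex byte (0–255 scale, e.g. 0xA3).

0xF2

t = 6195/100 = 61.95; the t ≤ 66 branch applies.
B = 138.5·ln(61.95 − 10) − 305.0 = 138.5·ln 51.95 − 305.0 = 138.5·3.9503 − 305.0 = 242.114.
Rounded: 242; in hex, 0xF2.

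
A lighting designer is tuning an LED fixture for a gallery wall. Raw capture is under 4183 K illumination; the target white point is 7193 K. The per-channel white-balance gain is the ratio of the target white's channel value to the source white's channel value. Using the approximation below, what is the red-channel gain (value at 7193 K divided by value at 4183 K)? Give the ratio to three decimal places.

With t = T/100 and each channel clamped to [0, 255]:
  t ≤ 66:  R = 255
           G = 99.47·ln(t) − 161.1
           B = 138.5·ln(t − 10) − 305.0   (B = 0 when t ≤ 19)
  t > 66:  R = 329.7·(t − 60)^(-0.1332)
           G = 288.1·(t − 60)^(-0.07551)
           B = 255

At 4183 K (t = 41.83):
  R = 255 by definition for t ≤ 66.
At 7193 K (t = 71.93):
  R = 329.7·(71.93 − 60)^(-0.1332) = 329.7·11.93^(-0.1332) = 329.7·0.71877 = 236.979.
Gain = 236.979 / 255.000 = 0.9293 → 0.929.

0.929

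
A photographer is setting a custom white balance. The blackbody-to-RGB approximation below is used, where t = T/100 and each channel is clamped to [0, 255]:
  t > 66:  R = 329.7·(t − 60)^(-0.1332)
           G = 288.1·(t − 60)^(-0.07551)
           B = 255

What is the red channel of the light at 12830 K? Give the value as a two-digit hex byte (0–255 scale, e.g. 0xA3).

t = 12830/100 = 128.3; the t > 66 branch applies.
R = 329.7·(128.3 − 60)^(-0.1332) = 329.7·68.3^(-0.1332) = 329.7·0.56971 = 187.834.
Rounded: 188; in hex, 0xBC.

0xBC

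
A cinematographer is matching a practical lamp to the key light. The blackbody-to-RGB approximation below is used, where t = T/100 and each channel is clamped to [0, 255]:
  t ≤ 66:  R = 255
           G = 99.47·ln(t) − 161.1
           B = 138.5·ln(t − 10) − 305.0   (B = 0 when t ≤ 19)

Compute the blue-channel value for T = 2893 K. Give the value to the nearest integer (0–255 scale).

t = 2893/100 = 28.93; the t ≤ 66 branch applies.
B = 138.5·ln(28.93 − 10) − 305.0 = 138.5·ln 18.93 − 305.0 = 138.5·2.9407 − 305.0 = 102.294.
Rounded: 102.

102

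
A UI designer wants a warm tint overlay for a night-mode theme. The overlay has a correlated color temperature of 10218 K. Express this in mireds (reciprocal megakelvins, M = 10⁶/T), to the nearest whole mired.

98 mireds

M = 10⁶ / 10218 = 97.867 → 98 mireds.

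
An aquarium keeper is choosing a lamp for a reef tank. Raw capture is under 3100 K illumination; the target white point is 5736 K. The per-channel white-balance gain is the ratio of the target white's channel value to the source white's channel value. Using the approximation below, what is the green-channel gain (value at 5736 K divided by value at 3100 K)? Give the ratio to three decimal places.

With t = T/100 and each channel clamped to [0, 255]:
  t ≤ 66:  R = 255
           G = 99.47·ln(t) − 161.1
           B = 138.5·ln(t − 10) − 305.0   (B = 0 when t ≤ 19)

At 3100 K (t = 31):
  G = 99.47·ln 31 − 161.1 = 99.47·3.4340 − 161.1 = 180.479.
At 5736 K (t = 57.36):
  G = 99.47·ln 57.36 − 161.1 = 99.47·4.0493 − 161.1 = 241.689.
Gain = 241.689 / 180.479 = 1.3392 → 1.339.

1.339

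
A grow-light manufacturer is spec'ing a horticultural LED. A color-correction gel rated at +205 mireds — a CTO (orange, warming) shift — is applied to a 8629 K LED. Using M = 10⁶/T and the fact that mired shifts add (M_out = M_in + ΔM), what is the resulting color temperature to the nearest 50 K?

3100 K

M_in = 10⁶/8629 = 115.89 mireds.
M_out = 115.89 + (+205) = 320.89 mireds.
T_out = 10⁶/320.89 = 3116.3 K → 3100 K.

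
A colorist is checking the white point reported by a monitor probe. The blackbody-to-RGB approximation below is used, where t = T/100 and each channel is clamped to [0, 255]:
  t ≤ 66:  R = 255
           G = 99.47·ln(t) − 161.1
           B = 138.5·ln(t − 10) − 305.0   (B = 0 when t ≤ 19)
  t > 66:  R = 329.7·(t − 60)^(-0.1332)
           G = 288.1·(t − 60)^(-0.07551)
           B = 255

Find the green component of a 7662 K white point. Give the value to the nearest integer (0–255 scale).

233

t = 7662/100 = 76.62; the t > 66 branch applies.
G = 288.1·(76.62 − 60)^(-0.07551) = 288.1·16.62^(-0.07551) = 288.1·0.80878 = 233.009.
Rounded: 233.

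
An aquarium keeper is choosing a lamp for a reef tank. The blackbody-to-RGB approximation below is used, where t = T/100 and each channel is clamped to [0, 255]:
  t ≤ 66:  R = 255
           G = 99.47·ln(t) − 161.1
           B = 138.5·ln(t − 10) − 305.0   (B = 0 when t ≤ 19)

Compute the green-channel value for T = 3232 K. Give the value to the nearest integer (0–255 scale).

t = 3232/100 = 32.32; the t ≤ 66 branch applies.
G = 99.47·ln 32.32 − 161.1 = 99.47·3.4757 − 161.1 = 184.627.
Rounded: 185.

185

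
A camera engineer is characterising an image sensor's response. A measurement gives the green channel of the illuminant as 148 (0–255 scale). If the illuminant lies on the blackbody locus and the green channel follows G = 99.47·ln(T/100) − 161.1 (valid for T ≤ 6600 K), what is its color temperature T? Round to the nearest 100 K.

2200 K

ln t = (148 + 161.1) / 99.47 = 3.1075.
t = e^3.1075 = 22.364.
T = 100·t = 2236 K → 2200 K to the nearest 100 K.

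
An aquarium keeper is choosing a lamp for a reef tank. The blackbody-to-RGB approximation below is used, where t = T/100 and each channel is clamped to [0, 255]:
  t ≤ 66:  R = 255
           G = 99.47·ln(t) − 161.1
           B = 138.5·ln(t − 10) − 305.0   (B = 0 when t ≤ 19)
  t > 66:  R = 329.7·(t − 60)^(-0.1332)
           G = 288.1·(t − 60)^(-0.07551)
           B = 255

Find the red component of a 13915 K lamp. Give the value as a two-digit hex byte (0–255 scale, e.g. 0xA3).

0xB8

t = 13915/100 = 139.15; the t > 66 branch applies.
R = 329.7·(139.15 − 60)^(-0.1332) = 329.7·79.15^(-0.1332) = 329.7·0.55863 = 184.181.
Rounded: 184; in hex, 0xB8.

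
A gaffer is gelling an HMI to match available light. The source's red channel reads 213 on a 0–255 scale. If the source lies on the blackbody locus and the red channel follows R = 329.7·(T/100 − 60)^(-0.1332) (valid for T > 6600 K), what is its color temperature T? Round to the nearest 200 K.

(t − 60)^(-0.1332) = 213/329.7 = 0.64604.
t − 60 = 0.64604^(1/-0.1332) = 0.64604^(-7.508) = 26.575, so t = 86.575.
T = 100·t = 8657 K → 8600 K to the nearest 200 K.

8600 K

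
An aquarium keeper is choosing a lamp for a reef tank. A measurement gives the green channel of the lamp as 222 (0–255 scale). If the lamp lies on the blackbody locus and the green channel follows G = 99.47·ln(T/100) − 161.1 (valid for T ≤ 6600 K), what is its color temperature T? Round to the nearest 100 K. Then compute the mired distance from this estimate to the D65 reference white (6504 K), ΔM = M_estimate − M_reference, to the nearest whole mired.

ln t = (222 + 161.1) / 99.47 = 3.8514.
t = e^3.8514 = 47.059.
T = 100·t = 4706 K → 4700 K to the nearest 100 K.
M_estimate = 10⁶/4700 = 212.77; M_reference = 10⁶/6504 = 153.75.
ΔM = 212.77 − 153.75 = 59.01 → +59 mireds.

+59 mireds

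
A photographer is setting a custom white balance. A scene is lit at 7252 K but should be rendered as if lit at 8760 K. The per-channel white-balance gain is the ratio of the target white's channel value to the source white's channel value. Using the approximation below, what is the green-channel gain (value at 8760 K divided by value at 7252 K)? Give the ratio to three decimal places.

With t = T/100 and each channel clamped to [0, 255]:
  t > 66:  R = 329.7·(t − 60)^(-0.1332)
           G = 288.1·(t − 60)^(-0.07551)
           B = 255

At 7252 K (t = 72.52):
  G = 288.1·(72.52 − 60)^(-0.07551) = 288.1·12.52^(-0.07551) = 288.1·0.82627 = 238.047.
At 8760 K (t = 87.6):
  G = 288.1·(87.6 − 60)^(-0.07551) = 288.1·27.6^(-0.07551) = 288.1·0.77839 = 224.254.
Gain = 224.254 / 238.047 = 0.9421 → 0.942.

0.942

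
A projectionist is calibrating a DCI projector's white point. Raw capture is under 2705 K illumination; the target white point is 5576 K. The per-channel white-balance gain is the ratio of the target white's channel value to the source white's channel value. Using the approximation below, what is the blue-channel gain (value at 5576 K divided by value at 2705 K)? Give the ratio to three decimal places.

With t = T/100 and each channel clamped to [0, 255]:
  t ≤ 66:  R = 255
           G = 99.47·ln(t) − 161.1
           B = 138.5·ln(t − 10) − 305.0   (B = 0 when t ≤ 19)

2.557

At 2705 K (t = 27.05):
  B = 138.5·ln(27.05 − 10) − 305.0 = 138.5·ln 17.05 − 305.0 = 138.5·2.8362 − 305.0 = 87.807.
At 5576 K (t = 55.76):
  B = 138.5·ln(55.76 − 10) − 305.0 = 138.5·ln 45.76 − 305.0 = 138.5·3.8234 − 305.0 = 224.542.
Gain = 224.542 / 87.807 = 2.5572 → 2.557.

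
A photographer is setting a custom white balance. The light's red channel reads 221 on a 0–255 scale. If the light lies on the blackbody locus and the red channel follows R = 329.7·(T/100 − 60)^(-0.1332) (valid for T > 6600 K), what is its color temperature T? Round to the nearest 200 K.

8000 K

(t − 60)^(-0.1332) = 221/329.7 = 0.67031.
t − 60 = 0.67031^(1/-0.1332) = 0.67031^(-7.508) = 20.149, so t = 80.149.
T = 100·t = 8015 K → 8000 K to the nearest 200 K.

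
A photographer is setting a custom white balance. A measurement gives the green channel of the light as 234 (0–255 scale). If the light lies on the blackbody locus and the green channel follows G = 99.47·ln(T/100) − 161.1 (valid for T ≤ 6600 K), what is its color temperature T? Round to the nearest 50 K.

5300 K

ln t = (234 + 161.1) / 99.47 = 3.9721.
t = e^3.9721 = 53.093.
T = 100·t = 5309 K → 5300 K to the nearest 50 K.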